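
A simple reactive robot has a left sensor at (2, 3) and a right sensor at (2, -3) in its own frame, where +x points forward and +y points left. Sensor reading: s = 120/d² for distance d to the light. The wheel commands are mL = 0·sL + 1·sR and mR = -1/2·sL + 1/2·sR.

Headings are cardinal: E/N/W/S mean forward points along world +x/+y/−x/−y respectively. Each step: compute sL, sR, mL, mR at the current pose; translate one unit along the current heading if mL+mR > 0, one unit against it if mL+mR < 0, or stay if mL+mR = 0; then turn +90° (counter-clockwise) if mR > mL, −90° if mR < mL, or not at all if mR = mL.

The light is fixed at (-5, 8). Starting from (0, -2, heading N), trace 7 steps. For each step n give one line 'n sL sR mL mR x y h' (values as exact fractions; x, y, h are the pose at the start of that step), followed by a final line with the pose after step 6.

n=0: pose=(0,-2,N); sL=30/17, sR=15/16; mL=15/16, mR=-225/544; mL+mR=285/544 → advance +1; mR−mL=-735/544 → turn -1·90°
n=1: pose=(0,-1,E); sL=24/17, sR=120/193; mL=120/193, mR=-1296/3281; mL+mR=744/3281 → advance +1; mR−mL=-3336/3281 → turn -1·90°
n=2: pose=(1,-1,S); sL=60/101, sR=12/13; mL=12/13, mR=216/1313; mL+mR=1428/1313 → advance +1; mR−mL=-996/1313 → turn -1·90°
n=3: pose=(1,-2,W); sL=24/37, sR=24/13; mL=24/13, mR=288/481; mL+mR=1176/481 → advance +1; mR−mL=-600/481 → turn -1·90°
n=4: pose=(0,-2,N); sL=30/17, sR=15/16; mL=15/16, mR=-225/544; mL+mR=285/544 → advance +1; mR−mL=-735/544 → turn -1·90°
n=5: pose=(0,-1,E); sL=24/17, sR=120/193; mL=120/193, mR=-1296/3281; mL+mR=744/3281 → advance +1; mR−mL=-3336/3281 → turn -1·90°
n=6: pose=(1,-1,S); sL=60/101, sR=12/13; mL=12/13, mR=216/1313; mL+mR=1428/1313 → advance +1; mR−mL=-996/1313 → turn -1·90°

0 30/17 15/16 15/16 -225/544 0 -2 N
1 24/17 120/193 120/193 -1296/3281 0 -1 E
2 60/101 12/13 12/13 216/1313 1 -1 S
3 24/37 24/13 24/13 288/481 1 -2 W
4 30/17 15/16 15/16 -225/544 0 -2 N
5 24/17 120/193 120/193 -1296/3281 0 -1 E
6 60/101 12/13 12/13 216/1313 1 -1 S
final 1 -2 W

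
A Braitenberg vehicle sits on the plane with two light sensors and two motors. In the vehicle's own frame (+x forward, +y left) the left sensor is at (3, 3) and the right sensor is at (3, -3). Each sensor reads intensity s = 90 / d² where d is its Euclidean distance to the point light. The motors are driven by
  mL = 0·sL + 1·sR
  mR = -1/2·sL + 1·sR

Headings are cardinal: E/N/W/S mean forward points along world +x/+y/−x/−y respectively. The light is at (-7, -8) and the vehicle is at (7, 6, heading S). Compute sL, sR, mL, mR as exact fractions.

left sensor world pos  = (10, 3); dL² = 410
right sensor world pos = (4, 3); dR² = 242
sL = 90/410 = 9/41
sR = 90/242 = 45/121
mL = 0·sL + 1·sR = 45/121
mR = -1/2·sL + 1·sR = 2601/9922

9/41 45/121 45/121 2601/9922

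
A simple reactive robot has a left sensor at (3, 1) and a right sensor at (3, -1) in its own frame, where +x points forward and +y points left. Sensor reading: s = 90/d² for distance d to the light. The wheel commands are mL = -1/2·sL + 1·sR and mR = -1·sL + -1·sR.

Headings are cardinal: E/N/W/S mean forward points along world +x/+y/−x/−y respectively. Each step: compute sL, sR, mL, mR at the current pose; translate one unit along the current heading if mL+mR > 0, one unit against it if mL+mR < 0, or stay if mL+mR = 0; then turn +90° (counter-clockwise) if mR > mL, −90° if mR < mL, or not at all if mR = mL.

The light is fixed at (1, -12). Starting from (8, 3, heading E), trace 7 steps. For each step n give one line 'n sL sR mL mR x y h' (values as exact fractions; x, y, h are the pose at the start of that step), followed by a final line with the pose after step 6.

0 45/178 45/148 585/3293 -7335/13172 8 3 E
1 90/193 90/169 9765/32617 -32580/32617 7 3 S
2 5/13 45/149 425/3874 -1330/1937 7 4 W
3 90/397 18/85 3321/33745 -14796/33745 8 4 N
4 45/178 45/148 585/3293 -7335/13172 8 3 E
5 90/193 90/169 9765/32617 -32580/32617 7 3 S
6 5/13 45/149 425/3874 -1330/1937 7 4 W
final 8 4 N

n=0: pose=(8,3,E); sL=45/178, sR=45/148; mL=585/3293, mR=-7335/13172; mL+mR=-135/356 → advance -1; mR−mL=-9675/13172 → turn -1·90°
n=1: pose=(7,3,S); sL=90/193, sR=90/169; mL=9765/32617, mR=-32580/32617; mL+mR=-135/193 → advance -1; mR−mL=-42345/32617 → turn -1·90°
n=2: pose=(7,4,W); sL=5/13, sR=45/149; mL=425/3874, mR=-1330/1937; mL+mR=-15/26 → advance -1; mR−mL=-3085/3874 → turn -1·90°
n=3: pose=(8,4,N); sL=90/397, sR=18/85; mL=3321/33745, mR=-14796/33745; mL+mR=-135/397 → advance -1; mR−mL=-18117/33745 → turn -1·90°
n=4: pose=(8,3,E); sL=45/178, sR=45/148; mL=585/3293, mR=-7335/13172; mL+mR=-135/356 → advance -1; mR−mL=-9675/13172 → turn -1·90°
n=5: pose=(7,3,S); sL=90/193, sR=90/169; mL=9765/32617, mR=-32580/32617; mL+mR=-135/193 → advance -1; mR−mL=-42345/32617 → turn -1·90°
n=6: pose=(7,4,W); sL=5/13, sR=45/149; mL=425/3874, mR=-1330/1937; mL+mR=-15/26 → advance -1; mR−mL=-3085/3874 → turn -1·90°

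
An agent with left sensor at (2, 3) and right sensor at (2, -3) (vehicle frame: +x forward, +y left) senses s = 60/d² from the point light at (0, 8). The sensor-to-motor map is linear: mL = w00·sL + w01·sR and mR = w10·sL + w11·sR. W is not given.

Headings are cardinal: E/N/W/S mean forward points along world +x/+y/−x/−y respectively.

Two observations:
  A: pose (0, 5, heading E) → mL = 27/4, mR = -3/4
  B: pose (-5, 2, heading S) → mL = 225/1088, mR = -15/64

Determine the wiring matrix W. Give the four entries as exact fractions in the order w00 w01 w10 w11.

obs A: pose=(0,5,E) → sL=15, sR=3/2, mL=27/4, mR=-3/4
obs B: pose=(-5,2,S) → sL=15/17, sR=15/32, mL=225/1088, mR=-15/64
sensor matrix S = [[15, 3/2], [15/17, 15/32]]; det S = 3105/544
solve [mL_A; mL_B] = S·[w00; w01] and [mR_A; mR_B] = S·[w10; w11]:
  w00 = 1/2, w01 = -1/2, w10 = 0, w11 = -1/2

1/2 -1/2 0 -1/2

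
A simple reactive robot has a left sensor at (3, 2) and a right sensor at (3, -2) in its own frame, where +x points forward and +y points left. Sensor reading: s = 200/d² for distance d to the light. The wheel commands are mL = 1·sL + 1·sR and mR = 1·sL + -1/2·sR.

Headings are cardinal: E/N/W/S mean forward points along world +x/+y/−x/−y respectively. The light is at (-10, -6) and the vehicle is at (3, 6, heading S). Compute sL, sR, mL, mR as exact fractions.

left sensor world pos  = (5, 3); dL² = 306
right sensor world pos = (1, 3); dR² = 202
sL = 200/306 = 100/153
sR = 200/202 = 100/101
mL = 1·sL + 1·sR = 25400/15453
mR = 1·sL + -1/2·sR = 2450/15453

100/153 100/101 25400/15453 2450/15453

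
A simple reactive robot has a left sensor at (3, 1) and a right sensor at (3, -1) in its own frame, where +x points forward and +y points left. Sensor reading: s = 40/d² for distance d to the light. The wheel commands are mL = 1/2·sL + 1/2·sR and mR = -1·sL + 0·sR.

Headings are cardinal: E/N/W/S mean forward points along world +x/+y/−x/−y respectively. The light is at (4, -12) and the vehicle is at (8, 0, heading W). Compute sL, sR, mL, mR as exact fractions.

left sensor world pos  = (5, -1); dL² = 122
right sensor world pos = (5, 1); dR² = 170
sL = 40/122 = 20/61
sR = 40/170 = 4/17
mL = 1/2·sL + 1/2·sR = 292/1037
mR = -1·sL + 0·sR = -20/61

20/61 4/17 292/1037 -20/61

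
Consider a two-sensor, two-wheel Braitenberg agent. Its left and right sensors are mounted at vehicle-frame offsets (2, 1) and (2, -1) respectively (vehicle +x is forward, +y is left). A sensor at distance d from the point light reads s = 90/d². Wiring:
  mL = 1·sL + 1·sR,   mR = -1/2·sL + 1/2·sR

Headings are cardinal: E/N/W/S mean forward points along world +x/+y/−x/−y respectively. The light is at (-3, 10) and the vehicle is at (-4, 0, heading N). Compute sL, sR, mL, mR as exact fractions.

left sensor world pos  = (-5, 2); dL² = 68
right sensor world pos = (-3, 2); dR² = 64
sL = 90/68 = 45/34
sR = 90/64 = 45/32
mL = 1·sL + 1·sR = 1485/544
mR = -1/2·sL + 1/2·sR = 45/1088

45/34 45/32 1485/544 45/1088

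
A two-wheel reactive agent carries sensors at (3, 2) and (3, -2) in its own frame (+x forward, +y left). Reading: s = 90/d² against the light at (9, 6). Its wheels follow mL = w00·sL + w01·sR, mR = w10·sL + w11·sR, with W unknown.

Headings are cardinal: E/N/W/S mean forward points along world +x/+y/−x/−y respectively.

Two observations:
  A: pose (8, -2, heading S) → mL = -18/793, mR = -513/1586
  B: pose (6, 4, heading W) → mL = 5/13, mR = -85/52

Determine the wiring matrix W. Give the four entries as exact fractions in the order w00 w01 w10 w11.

-1/2 1/2 1/2 -1

obs A: pose=(8,-2,S) → sL=45/61, sR=9/13, mL=-18/793, mR=-513/1586
obs B: pose=(6,4,W) → sL=45/26, sR=5/2, mL=5/13, mR=-85/52
sensor matrix S = [[45/61, 9/13], [45/26, 5/2]]; det S = 6660/10309
solve [mL_A; mL_B] = S·[w00; w01] and [mR_A; mR_B] = S·[w10; w11]:
  w00 = -1/2, w01 = 1/2, w10 = 1/2, w11 = -1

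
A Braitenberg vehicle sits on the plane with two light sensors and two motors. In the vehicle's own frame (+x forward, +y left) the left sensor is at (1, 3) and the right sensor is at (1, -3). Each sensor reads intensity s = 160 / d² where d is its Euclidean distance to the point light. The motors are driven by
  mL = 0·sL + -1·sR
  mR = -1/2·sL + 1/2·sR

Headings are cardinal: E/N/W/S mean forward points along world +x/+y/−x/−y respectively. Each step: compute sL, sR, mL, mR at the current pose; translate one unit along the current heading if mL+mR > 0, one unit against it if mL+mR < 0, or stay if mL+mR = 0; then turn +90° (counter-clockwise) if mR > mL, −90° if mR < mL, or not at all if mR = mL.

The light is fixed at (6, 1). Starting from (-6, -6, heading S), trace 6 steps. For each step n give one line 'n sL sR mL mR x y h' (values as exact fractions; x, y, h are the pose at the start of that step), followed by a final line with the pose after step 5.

n=0: pose=(-6,-6,S); sL=32/29, sR=160/289; mL=-160/289, mR=-2304/8381; mL+mR=-6944/8381 → advance -1; mR−mL=2336/8381 → turn +1·90°
n=1: pose=(-6,-5,E); sL=16/13, sR=80/101; mL=-80/101, mR=-288/1313; mL+mR=-1328/1313 → advance -1; mR−mL=752/1313 → turn +1·90°
n=2: pose=(-7,-5,N); sL=160/281, sR=32/25; mL=-32/25, mR=2496/7025; mL+mR=-6496/7025 → advance -1; mR−mL=11488/7025 → turn +1·90°
n=3: pose=(-7,-6,W); sL=20/37, sR=40/53; mL=-40/53, mR=210/1961; mL+mR=-1270/1961 → advance -1; mR−mL=1690/1961 → turn +1·90°
n=4: pose=(-6,-6,S); sL=32/29, sR=160/289; mL=-160/289, mR=-2304/8381; mL+mR=-6944/8381 → advance -1; mR−mL=2336/8381 → turn +1·90°
n=5: pose=(-6,-5,E); sL=16/13, sR=80/101; mL=-80/101, mR=-288/1313; mL+mR=-1328/1313 → advance -1; mR−mL=752/1313 → turn +1·90°

0 32/29 160/289 -160/289 -2304/8381 -6 -6 S
1 16/13 80/101 -80/101 -288/1313 -6 -5 E
2 160/281 32/25 -32/25 2496/7025 -7 -5 N
3 20/37 40/53 -40/53 210/1961 -7 -6 W
4 32/29 160/289 -160/289 -2304/8381 -6 -6 S
5 16/13 80/101 -80/101 -288/1313 -6 -5 E
final -7 -5 N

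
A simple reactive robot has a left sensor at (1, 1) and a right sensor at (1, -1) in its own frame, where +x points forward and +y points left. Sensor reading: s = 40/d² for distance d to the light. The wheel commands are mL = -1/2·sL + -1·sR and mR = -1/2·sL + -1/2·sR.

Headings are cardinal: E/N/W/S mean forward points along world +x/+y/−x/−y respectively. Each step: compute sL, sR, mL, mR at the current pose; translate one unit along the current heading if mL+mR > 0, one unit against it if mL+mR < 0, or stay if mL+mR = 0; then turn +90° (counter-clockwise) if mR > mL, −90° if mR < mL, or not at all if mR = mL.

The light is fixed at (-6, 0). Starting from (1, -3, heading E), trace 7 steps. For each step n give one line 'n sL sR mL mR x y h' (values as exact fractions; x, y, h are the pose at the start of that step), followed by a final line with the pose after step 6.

n=0: pose=(1,-3,E); sL=10/17, sR=1/2; mL=-27/34, mR=-37/68; mL+mR=-91/68 → advance -1; mR−mL=1/4 → turn +1·90°
n=1: pose=(0,-3,N); sL=40/29, sR=40/53; mL=-2220/1537, mR=-1640/1537; mL+mR=-3860/1537 → advance -1; mR−mL=20/53 → turn +1·90°
n=2: pose=(0,-4,W); sL=4/5, sR=20/17; mL=-134/85, mR=-84/85; mL+mR=-218/85 → advance -1; mR−mL=10/17 → turn +1·90°
n=3: pose=(1,-4,S); sL=40/89, sR=40/61; mL=-4780/5429, mR=-3000/5429; mL+mR=-7780/5429 → advance -1; mR−mL=20/61 → turn +1·90°
n=4: pose=(1,-3,E); sL=10/17, sR=1/2; mL=-27/34, mR=-37/68; mL+mR=-91/68 → advance -1; mR−mL=1/4 → turn +1·90°
n=5: pose=(0,-3,N); sL=40/29, sR=40/53; mL=-2220/1537, mR=-1640/1537; mL+mR=-3860/1537 → advance -1; mR−mL=20/53 → turn +1·90°
n=6: pose=(0,-4,W); sL=4/5, sR=20/17; mL=-134/85, mR=-84/85; mL+mR=-218/85 → advance -1; mR−mL=10/17 → turn +1·90°

0 10/17 1/2 -27/34 -37/68 1 -3 E
1 40/29 40/53 -2220/1537 -1640/1537 0 -3 N
2 4/5 20/17 -134/85 -84/85 0 -4 W
3 40/89 40/61 -4780/5429 -3000/5429 1 -4 S
4 10/17 1/2 -27/34 -37/68 1 -3 E
5 40/29 40/53 -2220/1537 -1640/1537 0 -3 N
6 4/5 20/17 -134/85 -84/85 0 -4 W
final 1 -4 S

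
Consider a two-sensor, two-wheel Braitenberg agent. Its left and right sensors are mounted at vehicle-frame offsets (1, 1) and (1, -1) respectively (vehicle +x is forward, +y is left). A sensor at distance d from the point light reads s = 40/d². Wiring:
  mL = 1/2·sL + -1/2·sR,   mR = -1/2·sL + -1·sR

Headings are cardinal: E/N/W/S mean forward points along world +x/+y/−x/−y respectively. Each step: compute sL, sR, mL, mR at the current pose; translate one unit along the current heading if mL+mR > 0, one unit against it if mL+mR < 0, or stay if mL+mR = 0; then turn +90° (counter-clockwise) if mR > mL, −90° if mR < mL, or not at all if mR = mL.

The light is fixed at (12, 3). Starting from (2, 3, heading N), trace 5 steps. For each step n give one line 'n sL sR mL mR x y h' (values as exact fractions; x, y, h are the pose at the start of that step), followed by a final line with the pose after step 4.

n=0: pose=(2,3,N); sL=20/61, sR=20/41; mL=-200/2501, mR=-1630/2501; mL+mR=-30/41 → advance -1; mR−mL=-1430/2501 → turn -1·90°
n=1: pose=(2,2,E); sL=40/81, sR=8/17; mL=16/1377, mR=-988/1377; mL+mR=-12/17 → advance -1; mR−mL=-1004/1377 → turn -1·90°
n=2: pose=(1,2,S); sL=5/13, sR=10/37; mL=55/962, mR=-445/962; mL+mR=-15/37 → advance -1; mR−mL=-250/481 → turn -1·90°
n=3: pose=(1,3,W); sL=8/29, sR=8/29; mL=0, mR=-12/29; mL+mR=-12/29 → advance -1; mR−mL=-12/29 → turn -1·90°
n=4: pose=(2,3,N); sL=20/61, sR=20/41; mL=-200/2501, mR=-1630/2501; mL+mR=-30/41 → advance -1; mR−mL=-1430/2501 → turn -1·90°

0 20/61 20/41 -200/2501 -1630/2501 2 3 N
1 40/81 8/17 16/1377 -988/1377 2 2 E
2 5/13 10/37 55/962 -445/962 1 2 S
3 8/29 8/29 0 -12/29 1 3 W
4 20/61 20/41 -200/2501 -1630/2501 2 3 N
final 2 2 E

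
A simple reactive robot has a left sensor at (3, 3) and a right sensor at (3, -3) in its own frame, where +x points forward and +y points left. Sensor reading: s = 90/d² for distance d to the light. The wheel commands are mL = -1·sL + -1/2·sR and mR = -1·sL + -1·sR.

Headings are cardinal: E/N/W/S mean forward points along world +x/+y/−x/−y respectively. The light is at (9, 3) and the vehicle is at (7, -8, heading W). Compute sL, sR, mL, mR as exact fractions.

90/221 90/89 -17955/19669 -27900/19669

left sensor world pos  = (4, -11); dL² = 221
right sensor world pos = (4, -5); dR² = 89
sL = 90/221 = 90/221
sR = 90/89 = 90/89
mL = -1·sL + -1/2·sR = -17955/19669
mR = -1·sL + -1·sR = -27900/19669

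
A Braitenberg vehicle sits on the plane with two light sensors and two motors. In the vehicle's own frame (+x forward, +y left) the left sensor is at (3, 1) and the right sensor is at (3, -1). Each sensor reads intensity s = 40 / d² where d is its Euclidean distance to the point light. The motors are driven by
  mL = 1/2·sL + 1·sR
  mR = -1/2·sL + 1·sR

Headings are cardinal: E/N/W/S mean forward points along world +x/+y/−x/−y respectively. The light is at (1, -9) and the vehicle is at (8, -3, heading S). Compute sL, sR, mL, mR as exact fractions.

left sensor world pos  = (9, -6); dL² = 73
right sensor world pos = (7, -6); dR² = 45
sL = 40/73 = 40/73
sR = 40/45 = 8/9
mL = 1/2·sL + 1·sR = 764/657
mR = -1/2·sL + 1·sR = 404/657

40/73 8/9 764/657 404/657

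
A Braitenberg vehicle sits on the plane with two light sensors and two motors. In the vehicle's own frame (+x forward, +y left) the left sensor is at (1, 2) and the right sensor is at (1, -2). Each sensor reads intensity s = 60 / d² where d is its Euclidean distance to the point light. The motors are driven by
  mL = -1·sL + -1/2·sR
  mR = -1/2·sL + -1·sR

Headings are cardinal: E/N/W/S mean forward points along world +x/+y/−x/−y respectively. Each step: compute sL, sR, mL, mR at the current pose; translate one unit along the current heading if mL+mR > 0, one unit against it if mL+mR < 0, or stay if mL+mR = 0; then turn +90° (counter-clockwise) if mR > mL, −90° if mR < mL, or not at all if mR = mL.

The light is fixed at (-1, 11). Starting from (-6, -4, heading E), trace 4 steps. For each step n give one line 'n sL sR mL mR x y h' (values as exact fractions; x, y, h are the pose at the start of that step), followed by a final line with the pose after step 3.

n=0: pose=(-6,-4,E); sL=12/37, sR=12/61; mL=-954/2257, mR=-810/2257; mL+mR=-1764/2257 → advance -1; mR−mL=144/2257 → turn +1·90°
n=1: pose=(-7,-4,N); sL=3/13, sR=15/53; mL=-513/1378, mR=-549/1378; mL+mR=-531/689 → advance -1; mR−mL=-18/689 → turn -1·90°
n=2: pose=(-7,-5,E); sL=60/221, sR=60/349; mL=-27570/77129, mR=-23730/77129; mL+mR=-51300/77129 → advance -1; mR−mL=3840/77129 → turn +1·90°
n=3: pose=(-8,-5,N); sL=10/51, sR=6/25; mL=-403/1275, mR=-431/1275; mL+mR=-278/425 → advance -1; mR−mL=-28/1275 → turn -1·90°

0 12/37 12/61 -954/2257 -810/2257 -6 -4 E
1 3/13 15/53 -513/1378 -549/1378 -7 -4 N
2 60/221 60/349 -27570/77129 -23730/77129 -7 -5 E
3 10/51 6/25 -403/1275 -431/1275 -8 -5 N
final -8 -6 E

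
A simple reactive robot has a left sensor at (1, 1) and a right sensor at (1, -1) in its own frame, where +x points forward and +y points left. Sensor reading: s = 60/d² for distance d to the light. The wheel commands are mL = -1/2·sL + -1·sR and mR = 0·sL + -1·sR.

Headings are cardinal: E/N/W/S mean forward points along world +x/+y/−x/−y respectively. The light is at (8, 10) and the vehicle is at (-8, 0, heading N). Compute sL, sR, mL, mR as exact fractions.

6/37 10/51 -523/1887 -10/51

left sensor world pos  = (-9, 1); dL² = 370
right sensor world pos = (-7, 1); dR² = 306
sL = 60/370 = 6/37
sR = 60/306 = 10/51
mL = -1/2·sL + -1·sR = -523/1887
mR = 0·sL + -1·sR = -10/51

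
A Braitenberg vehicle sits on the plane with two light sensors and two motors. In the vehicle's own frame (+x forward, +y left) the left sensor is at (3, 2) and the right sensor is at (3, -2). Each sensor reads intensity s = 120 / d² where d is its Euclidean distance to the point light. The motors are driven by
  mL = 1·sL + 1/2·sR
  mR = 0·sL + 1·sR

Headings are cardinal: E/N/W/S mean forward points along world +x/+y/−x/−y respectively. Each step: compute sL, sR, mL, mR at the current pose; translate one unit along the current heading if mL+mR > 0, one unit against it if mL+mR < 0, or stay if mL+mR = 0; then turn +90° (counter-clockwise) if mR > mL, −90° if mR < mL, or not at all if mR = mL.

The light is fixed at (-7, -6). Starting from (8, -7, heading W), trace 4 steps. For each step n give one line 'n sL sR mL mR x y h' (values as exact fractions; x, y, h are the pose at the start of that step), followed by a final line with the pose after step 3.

0 40/51 24/29 1772/1479 24/29 8 -7 W
1 30/37 6/13 501/481 6/13 7 -7 N
2 120/293 120/293 180/293 120/293 7 -6 E
3 60/149 60/89 9810/13261 60/89 8 -6 S
final 8 -7 W

n=0: pose=(8,-7,W); sL=40/51, sR=24/29; mL=1772/1479, mR=24/29; mL+mR=2996/1479 → advance +1; mR−mL=-548/1479 → turn -1·90°
n=1: pose=(7,-7,N); sL=30/37, sR=6/13; mL=501/481, mR=6/13; mL+mR=723/481 → advance +1; mR−mL=-279/481 → turn -1·90°
n=2: pose=(7,-6,E); sL=120/293, sR=120/293; mL=180/293, mR=120/293; mL+mR=300/293 → advance +1; mR−mL=-60/293 → turn -1·90°
n=3: pose=(8,-6,S); sL=60/149, sR=60/89; mL=9810/13261, mR=60/89; mL+mR=18750/13261 → advance +1; mR−mL=-870/13261 → turn -1·90°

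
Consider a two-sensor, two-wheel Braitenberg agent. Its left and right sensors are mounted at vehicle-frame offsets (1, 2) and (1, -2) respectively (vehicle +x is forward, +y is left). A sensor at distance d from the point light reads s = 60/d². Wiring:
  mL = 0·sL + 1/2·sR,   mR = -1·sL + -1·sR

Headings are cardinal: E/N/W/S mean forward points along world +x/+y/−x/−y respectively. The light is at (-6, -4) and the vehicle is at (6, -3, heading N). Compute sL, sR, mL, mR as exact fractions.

15/26 3/10 3/20 -57/65

left sensor world pos  = (4, -2); dL² = 104
right sensor world pos = (8, -2); dR² = 200
sL = 60/104 = 15/26
sR = 60/200 = 3/10
mL = 0·sL + 1/2·sR = 3/20
mR = -1·sL + -1·sR = -57/65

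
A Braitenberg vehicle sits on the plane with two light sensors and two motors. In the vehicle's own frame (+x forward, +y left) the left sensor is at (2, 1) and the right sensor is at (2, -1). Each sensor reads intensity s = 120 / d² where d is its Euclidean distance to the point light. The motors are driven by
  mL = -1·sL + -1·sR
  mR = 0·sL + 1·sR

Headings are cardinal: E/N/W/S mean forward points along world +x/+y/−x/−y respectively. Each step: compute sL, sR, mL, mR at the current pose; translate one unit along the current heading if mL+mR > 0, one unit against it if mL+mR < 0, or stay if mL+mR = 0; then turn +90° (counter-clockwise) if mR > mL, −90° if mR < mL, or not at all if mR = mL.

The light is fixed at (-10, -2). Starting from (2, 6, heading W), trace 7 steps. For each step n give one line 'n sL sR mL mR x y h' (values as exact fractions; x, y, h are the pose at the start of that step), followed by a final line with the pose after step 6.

n=0: pose=(2,6,W); sL=120/149, sR=120/181; mL=-39600/26969, mR=120/181; mL+mR=-120/149 → advance -1; mR−mL=57480/26969 → turn +1·90°
n=1: pose=(3,6,S); sL=15/29, sR=2/3; mL=-103/87, mR=2/3; mL+mR=-15/29 → advance -1; mR−mL=161/87 → turn +1·90°
n=2: pose=(3,7,E); sL=24/65, sR=120/289; mL=-14736/18785, mR=120/289; mL+mR=-24/65 → advance -1; mR−mL=22536/18785 → turn +1·90°
n=3: pose=(2,7,N); sL=60/121, sR=12/29; mL=-3192/3509, mR=12/29; mL+mR=-60/121 → advance -1; mR−mL=4644/3509 → turn +1·90°
n=4: pose=(2,6,W); sL=120/149, sR=120/181; mL=-39600/26969, mR=120/181; mL+mR=-120/149 → advance -1; mR−mL=57480/26969 → turn +1·90°
n=5: pose=(3,6,S); sL=15/29, sR=2/3; mL=-103/87, mR=2/3; mL+mR=-15/29 → advance -1; mR−mL=161/87 → turn +1·90°
n=6: pose=(3,7,E); sL=24/65, sR=120/289; mL=-14736/18785, mR=120/289; mL+mR=-24/65 → advance -1; mR−mL=22536/18785 → turn +1·90°

0 120/149 120/181 -39600/26969 120/181 2 6 W
1 15/29 2/3 -103/87 2/3 3 6 S
2 24/65 120/289 -14736/18785 120/289 3 7 E
3 60/121 12/29 -3192/3509 12/29 2 7 N
4 120/149 120/181 -39600/26969 120/181 2 6 W
5 15/29 2/3 -103/87 2/3 3 6 S
6 24/65 120/289 -14736/18785 120/289 3 7 E
final 2 7 N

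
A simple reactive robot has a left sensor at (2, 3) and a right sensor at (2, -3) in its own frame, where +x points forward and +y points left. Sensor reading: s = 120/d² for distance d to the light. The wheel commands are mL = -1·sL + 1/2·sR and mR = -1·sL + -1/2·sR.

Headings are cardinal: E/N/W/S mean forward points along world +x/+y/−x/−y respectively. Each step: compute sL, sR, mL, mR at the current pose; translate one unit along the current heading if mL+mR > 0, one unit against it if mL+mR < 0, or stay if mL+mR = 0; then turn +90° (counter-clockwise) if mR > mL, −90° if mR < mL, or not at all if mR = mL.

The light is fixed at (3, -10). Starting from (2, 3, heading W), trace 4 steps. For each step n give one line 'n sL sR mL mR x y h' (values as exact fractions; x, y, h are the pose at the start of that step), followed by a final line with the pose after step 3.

n=0: pose=(2,3,W); sL=120/109, sR=24/53; mL=-5052/5777, mR=-7668/5777; mL+mR=-240/109 → advance -1; mR−mL=-24/53 → turn -1·90°
n=1: pose=(3,3,N); sL=20/39, sR=20/39; mL=-10/39, mR=-10/13; mL+mR=-40/39 → advance -1; mR−mL=-20/39 → turn -1·90°
n=2: pose=(3,2,E); sL=120/229, sR=24/17; mL=708/3893, mR=-4788/3893; mL+mR=-240/229 → advance -1; mR−mL=-24/17 → turn -1·90°
n=3: pose=(2,2,S); sL=15/13, sR=30/29; mL=-240/377, mR=-630/377; mL+mR=-30/13 → advance -1; mR−mL=-30/29 → turn -1·90°

0 120/109 24/53 -5052/5777 -7668/5777 2 3 W
1 20/39 20/39 -10/39 -10/13 3 3 N
2 120/229 24/17 708/3893 -4788/3893 3 2 E
3 15/13 30/29 -240/377 -630/377 2 2 S
final 2 3 W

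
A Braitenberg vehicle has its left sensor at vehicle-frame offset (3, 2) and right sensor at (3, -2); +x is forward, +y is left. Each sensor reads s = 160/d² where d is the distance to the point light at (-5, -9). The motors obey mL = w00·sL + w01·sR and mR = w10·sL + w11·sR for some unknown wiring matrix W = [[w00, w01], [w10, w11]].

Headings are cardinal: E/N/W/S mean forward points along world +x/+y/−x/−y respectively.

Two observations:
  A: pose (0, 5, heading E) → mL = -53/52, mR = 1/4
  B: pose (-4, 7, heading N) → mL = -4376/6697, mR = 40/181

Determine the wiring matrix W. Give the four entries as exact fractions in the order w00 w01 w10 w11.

-1/2 -1 1/2 0

obs A: pose=(0,5,E) → sL=1/2, sR=10/13, mL=-53/52, mR=1/4
obs B: pose=(-4,7,N) → sL=80/181, sR=16/37, mL=-4376/6697, mR=40/181
sensor matrix S = [[1/2, 10/13], [80/181, 16/37]]; det S = -10776/87061
solve [mL_A; mL_B] = S·[w00; w01] and [mR_A; mR_B] = S·[w10; w11]:
  w00 = -1/2, w01 = -1, w10 = 1/2, w11 = 0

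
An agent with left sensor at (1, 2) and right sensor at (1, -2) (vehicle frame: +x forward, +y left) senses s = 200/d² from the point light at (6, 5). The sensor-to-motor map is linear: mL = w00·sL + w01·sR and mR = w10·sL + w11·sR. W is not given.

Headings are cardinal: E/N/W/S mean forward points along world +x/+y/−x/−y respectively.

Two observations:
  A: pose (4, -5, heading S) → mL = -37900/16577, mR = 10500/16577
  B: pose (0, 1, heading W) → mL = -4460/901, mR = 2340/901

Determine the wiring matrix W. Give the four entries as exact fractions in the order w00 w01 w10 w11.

obs A: pose=(4,-5,S) → sL=200/121, sR=200/137, mL=-37900/16577, mR=10500/16577
obs B: pose=(0,1,W) → sL=40/17, sR=200/53, mL=-4460/901, mR=2340/901
sensor matrix S = [[200/121, 200/137], [40/17, 200/53]]; det S = 41856000/14935877
solve [mL_A; mL_B] = S·[w00; w01] and [mR_A; mR_B] = S·[w10; w11]:
  w00 = -1/2, w01 = -1, w10 = -1/2, w11 = 1

-1/2 -1 -1/2 1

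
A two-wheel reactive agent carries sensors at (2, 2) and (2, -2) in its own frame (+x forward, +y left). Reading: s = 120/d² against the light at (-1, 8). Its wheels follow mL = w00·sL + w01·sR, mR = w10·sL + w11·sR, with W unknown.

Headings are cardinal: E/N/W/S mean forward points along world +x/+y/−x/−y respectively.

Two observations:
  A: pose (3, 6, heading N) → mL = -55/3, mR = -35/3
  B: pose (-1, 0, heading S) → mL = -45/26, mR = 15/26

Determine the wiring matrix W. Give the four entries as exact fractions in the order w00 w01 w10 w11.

-1/2 -1 -1/2 1

obs A: pose=(3,6,N) → sL=30, sR=10/3, mL=-55/3, mR=-35/3
obs B: pose=(-1,0,S) → sL=15/13, sR=15/13, mL=-45/26, mR=15/26
sensor matrix S = [[30, 10/3], [15/13, 15/13]]; det S = 400/13
solve [mL_A; mL_B] = S·[w00; w01] and [mR_A; mR_B] = S·[w10; w11]:
  w00 = -1/2, w01 = -1, w10 = -1/2, w11 = 1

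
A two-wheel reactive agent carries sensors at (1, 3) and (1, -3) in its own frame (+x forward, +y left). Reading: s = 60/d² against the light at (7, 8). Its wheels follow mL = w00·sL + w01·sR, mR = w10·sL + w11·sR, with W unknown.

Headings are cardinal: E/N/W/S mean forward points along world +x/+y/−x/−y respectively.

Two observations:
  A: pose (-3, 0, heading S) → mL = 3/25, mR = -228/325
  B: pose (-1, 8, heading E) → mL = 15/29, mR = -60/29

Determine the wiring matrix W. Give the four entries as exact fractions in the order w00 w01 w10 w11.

0 1/2 -1 -1

obs A: pose=(-3,0,S) → sL=6/13, sR=6/25, mL=3/25, mR=-228/325
obs B: pose=(-1,8,E) → sL=30/29, sR=30/29, mL=15/29, mR=-60/29
sensor matrix S = [[6/13, 6/25], [30/29, 30/29]]; det S = 432/1885
solve [mL_A; mL_B] = S·[w00; w01] and [mR_A; mR_B] = S·[w10; w11]:
  w00 = 0, w01 = 1/2, w10 = -1, w11 = -1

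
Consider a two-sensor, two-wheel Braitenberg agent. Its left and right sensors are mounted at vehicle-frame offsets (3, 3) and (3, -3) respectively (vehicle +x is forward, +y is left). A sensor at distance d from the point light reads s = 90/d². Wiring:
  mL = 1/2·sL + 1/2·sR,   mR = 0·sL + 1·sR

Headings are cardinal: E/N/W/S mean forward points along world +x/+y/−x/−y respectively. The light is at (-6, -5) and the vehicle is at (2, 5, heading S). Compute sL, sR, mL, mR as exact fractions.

9/17 45/37 549/629 45/37

left sensor world pos  = (5, 2); dL² = 170
right sensor world pos = (-1, 2); dR² = 74
sL = 90/170 = 9/17
sR = 90/74 = 45/37
mL = 1/2·sL + 1/2·sR = 549/629
mR = 0·sL + 1·sR = 45/37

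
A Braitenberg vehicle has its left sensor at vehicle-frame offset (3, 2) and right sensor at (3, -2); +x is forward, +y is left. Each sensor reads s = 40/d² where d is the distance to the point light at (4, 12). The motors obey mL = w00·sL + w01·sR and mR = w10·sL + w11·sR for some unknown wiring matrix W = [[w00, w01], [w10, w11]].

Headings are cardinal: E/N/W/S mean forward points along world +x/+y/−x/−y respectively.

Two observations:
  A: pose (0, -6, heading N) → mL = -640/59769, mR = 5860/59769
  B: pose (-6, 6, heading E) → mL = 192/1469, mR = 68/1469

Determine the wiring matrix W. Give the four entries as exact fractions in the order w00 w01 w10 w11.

obs A: pose=(0,-6,N) → sL=40/261, sR=40/229, mL=-640/59769, mR=5860/59769
obs B: pose=(-6,6,E) → sL=8/13, sR=40/113, mL=192/1469, mR=68/1469
sensor matrix S = [[40/261, 40/229], [8/13, 40/113]]; det S = -4674560/87800661
solve [mL_A; mL_B] = S·[w00; w01] and [mR_A; mR_B] = S·[w10; w11]:
  w00 = 1/2, w01 = -1/2, w10 = -1/2, w11 = 1

1/2 -1/2 -1/2 1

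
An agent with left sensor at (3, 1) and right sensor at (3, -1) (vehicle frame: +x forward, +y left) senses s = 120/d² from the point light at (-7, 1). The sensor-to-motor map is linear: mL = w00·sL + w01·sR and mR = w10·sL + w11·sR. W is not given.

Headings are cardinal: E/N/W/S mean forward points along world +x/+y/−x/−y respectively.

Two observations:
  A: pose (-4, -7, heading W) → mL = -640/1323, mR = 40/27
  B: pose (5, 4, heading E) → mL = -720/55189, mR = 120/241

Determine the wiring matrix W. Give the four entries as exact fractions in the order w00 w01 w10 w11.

1/2 -1/2 1 0

obs A: pose=(-4,-7,W) → sL=40/27, sR=120/49, mL=-640/1323, mR=40/27
obs B: pose=(5,4,E) → sL=120/241, sR=120/229, mL=-720/55189, mR=120/241
sensor matrix S = [[40/27, 120/49], [120/241, 120/229]]; det S = -10784000/24338349
solve [mL_A; mL_B] = S·[w00; w01] and [mR_A; mR_B] = S·[w10; w11]:
  w00 = 1/2, w01 = -1/2, w10 = 1, w11 = 0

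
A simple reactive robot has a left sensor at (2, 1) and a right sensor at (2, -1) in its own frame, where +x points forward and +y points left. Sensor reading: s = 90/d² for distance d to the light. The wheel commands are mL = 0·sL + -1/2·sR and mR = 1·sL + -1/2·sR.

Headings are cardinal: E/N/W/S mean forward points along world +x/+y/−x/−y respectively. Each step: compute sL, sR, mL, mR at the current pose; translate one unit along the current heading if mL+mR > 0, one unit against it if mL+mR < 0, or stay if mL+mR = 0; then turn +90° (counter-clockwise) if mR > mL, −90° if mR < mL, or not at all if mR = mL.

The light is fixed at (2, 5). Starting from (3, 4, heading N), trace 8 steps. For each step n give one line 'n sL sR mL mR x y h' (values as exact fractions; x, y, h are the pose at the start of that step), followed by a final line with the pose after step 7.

0 90 18 -9 81 3 4 N
1 45 45 -45/2 45/2 3 5 W
2 45/4 45/2 -45/4 0 3 5 S
3 90/13 10 -5 25/13 3 6 E
4 9 9 -9/2 9/2 2 6 N
5 45/2 45/4 -45/8 135/8 2 6 W
6 90 18 -9 81 1 6 S
7 45 45 -45/2 45/2 1 5 E
final 1 5 N

n=0: pose=(3,4,N); sL=90, sR=18; mL=-9, mR=81; mL+mR=72 → advance +1; mR−mL=90 → turn +1·90°
n=1: pose=(3,5,W); sL=45, sR=45; mL=-45/2, mR=45/2; mL+mR=0 → advance +0; mR−mL=45 → turn +1·90°
n=2: pose=(3,5,S); sL=45/4, sR=45/2; mL=-45/4, mR=0; mL+mR=-45/4 → advance -1; mR−mL=45/4 → turn +1·90°
n=3: pose=(3,6,E); sL=90/13, sR=10; mL=-5, mR=25/13; mL+mR=-40/13 → advance -1; mR−mL=90/13 → turn +1·90°
n=4: pose=(2,6,N); sL=9, sR=9; mL=-9/2, mR=9/2; mL+mR=0 → advance +0; mR−mL=9 → turn +1·90°
n=5: pose=(2,6,W); sL=45/2, sR=45/4; mL=-45/8, mR=135/8; mL+mR=45/4 → advance +1; mR−mL=45/2 → turn +1·90°
n=6: pose=(1,6,S); sL=90, sR=18; mL=-9, mR=81; mL+mR=72 → advance +1; mR−mL=90 → turn +1·90°
n=7: pose=(1,5,E); sL=45, sR=45; mL=-45/2, mR=45/2; mL+mR=0 → advance +0; mR−mL=45 → turn +1·90°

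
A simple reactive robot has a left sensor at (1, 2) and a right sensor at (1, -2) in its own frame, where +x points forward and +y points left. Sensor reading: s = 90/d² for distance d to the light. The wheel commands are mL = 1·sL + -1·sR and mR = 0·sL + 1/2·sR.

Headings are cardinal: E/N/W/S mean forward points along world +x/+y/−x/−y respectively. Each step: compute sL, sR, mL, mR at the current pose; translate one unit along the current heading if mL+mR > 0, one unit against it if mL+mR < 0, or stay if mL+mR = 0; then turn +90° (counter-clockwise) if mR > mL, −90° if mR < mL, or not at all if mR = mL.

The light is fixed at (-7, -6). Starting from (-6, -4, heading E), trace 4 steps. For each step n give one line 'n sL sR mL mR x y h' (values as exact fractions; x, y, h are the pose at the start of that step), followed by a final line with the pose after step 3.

0 9/2 45/2 -18 45/4 -6 -4 E
1 90/13 90/13 0 45/13 -7 -4 N
2 45 45/13 540/13 45/26 -7 -3 W
3 18/5 90/17 -144/85 45/17 -8 -3 N
final -8 -2 W

n=0: pose=(-6,-4,E); sL=9/2, sR=45/2; mL=-18, mR=45/4; mL+mR=-27/4 → advance -1; mR−mL=117/4 → turn +1·90°
n=1: pose=(-7,-4,N); sL=90/13, sR=90/13; mL=0, mR=45/13; mL+mR=45/13 → advance +1; mR−mL=45/13 → turn +1·90°
n=2: pose=(-7,-3,W); sL=45, sR=45/13; mL=540/13, mR=45/26; mL+mR=1125/26 → advance +1; mR−mL=-1035/26 → turn -1·90°
n=3: pose=(-8,-3,N); sL=18/5, sR=90/17; mL=-144/85, mR=45/17; mL+mR=81/85 → advance +1; mR−mL=369/85 → turn +1·90°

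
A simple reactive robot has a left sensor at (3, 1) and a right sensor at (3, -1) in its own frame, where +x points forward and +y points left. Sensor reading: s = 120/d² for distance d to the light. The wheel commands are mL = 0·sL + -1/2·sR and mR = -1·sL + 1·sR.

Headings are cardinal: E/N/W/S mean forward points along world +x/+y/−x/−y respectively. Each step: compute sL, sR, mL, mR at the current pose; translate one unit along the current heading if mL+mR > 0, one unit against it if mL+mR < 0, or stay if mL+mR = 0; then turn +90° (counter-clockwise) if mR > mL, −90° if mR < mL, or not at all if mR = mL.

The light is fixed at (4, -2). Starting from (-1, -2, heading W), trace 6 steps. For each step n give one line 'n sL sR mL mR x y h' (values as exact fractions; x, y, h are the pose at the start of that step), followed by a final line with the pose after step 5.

0 24/13 24/13 -12/13 0 -1 -2 W
1 20/3 60/17 -30/17 -160/51 0 -2 S
2 120/49 120/53 -60/53 -480/2597 0 -1 W
3 15 6 -3 -9 1 -1 S
4 120/37 8/3 -4/3 -64/111 1 0 W
5 60 12 -6 -48 2 0 S
final 2 1 W

n=0: pose=(-1,-2,W); sL=24/13, sR=24/13; mL=-12/13, mR=0; mL+mR=-12/13 → advance -1; mR−mL=12/13 → turn +1·90°
n=1: pose=(0,-2,S); sL=20/3, sR=60/17; mL=-30/17, mR=-160/51; mL+mR=-250/51 → advance -1; mR−mL=-70/51 → turn -1·90°
n=2: pose=(0,-1,W); sL=120/49, sR=120/53; mL=-60/53, mR=-480/2597; mL+mR=-3420/2597 → advance -1; mR−mL=2460/2597 → turn +1·90°
n=3: pose=(1,-1,S); sL=15, sR=6; mL=-3, mR=-9; mL+mR=-12 → advance -1; mR−mL=-6 → turn -1·90°
n=4: pose=(1,0,W); sL=120/37, sR=8/3; mL=-4/3, mR=-64/111; mL+mR=-212/111 → advance -1; mR−mL=28/37 → turn +1·90°
n=5: pose=(2,0,S); sL=60, sR=12; mL=-6, mR=-48; mL+mR=-54 → advance -1; mR−mL=-42 → turn -1·90°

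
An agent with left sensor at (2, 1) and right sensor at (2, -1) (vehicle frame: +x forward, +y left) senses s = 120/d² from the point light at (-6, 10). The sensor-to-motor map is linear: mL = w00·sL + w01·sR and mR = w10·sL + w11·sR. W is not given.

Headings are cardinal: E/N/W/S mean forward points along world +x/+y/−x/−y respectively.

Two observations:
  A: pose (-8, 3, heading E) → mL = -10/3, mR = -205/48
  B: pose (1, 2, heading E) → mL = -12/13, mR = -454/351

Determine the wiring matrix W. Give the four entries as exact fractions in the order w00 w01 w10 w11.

obs A: pose=(-8,3,E) → sL=10/3, sR=15/8, mL=-10/3, mR=-205/48
obs B: pose=(1,2,E) → sL=12/13, sR=20/27, mL=-12/13, mR=-454/351
sensor matrix S = [[10/3, 15/8], [12/13, 20/27]]; det S = 1555/2106
solve [mL_A; mL_B] = S·[w00; w01] and [mR_A; mR_B] = S·[w10; w11]:
  w00 = -1, w01 = 0, w10 = -1, w11 = -1/2

-1 0 -1 -1/2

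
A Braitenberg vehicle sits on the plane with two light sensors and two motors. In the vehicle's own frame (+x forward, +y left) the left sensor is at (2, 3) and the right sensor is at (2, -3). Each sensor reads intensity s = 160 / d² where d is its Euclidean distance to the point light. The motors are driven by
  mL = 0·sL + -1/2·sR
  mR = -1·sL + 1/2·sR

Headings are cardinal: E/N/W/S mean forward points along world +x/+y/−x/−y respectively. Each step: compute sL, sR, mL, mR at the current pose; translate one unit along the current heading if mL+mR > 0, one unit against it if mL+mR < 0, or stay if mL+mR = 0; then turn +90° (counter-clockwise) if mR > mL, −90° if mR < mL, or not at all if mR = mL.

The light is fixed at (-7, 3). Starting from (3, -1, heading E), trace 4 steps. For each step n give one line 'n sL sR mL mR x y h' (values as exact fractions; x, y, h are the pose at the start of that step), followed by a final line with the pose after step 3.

0 32/29 160/193 -80/193 -3856/5597 3 -1 E
1 8/9 20/9 -10/9 2/9 2 -1 S
2 160/121 160/157 -80/157 -15440/18997 2 0 E
3 80/73 16/5 -8/5 184/365 1 0 S
final 1 1 E

n=0: pose=(3,-1,E); sL=32/29, sR=160/193; mL=-80/193, mR=-3856/5597; mL+mR=-32/29 → advance -1; mR−mL=-1536/5597 → turn -1·90°
n=1: pose=(2,-1,S); sL=8/9, sR=20/9; mL=-10/9, mR=2/9; mL+mR=-8/9 → advance -1; mR−mL=4/3 → turn +1·90°
n=2: pose=(2,0,E); sL=160/121, sR=160/157; mL=-80/157, mR=-15440/18997; mL+mR=-160/121 → advance -1; mR−mL=-5760/18997 → turn -1·90°
n=3: pose=(1,0,S); sL=80/73, sR=16/5; mL=-8/5, mR=184/365; mL+mR=-80/73 → advance -1; mR−mL=768/365 → turn +1·90°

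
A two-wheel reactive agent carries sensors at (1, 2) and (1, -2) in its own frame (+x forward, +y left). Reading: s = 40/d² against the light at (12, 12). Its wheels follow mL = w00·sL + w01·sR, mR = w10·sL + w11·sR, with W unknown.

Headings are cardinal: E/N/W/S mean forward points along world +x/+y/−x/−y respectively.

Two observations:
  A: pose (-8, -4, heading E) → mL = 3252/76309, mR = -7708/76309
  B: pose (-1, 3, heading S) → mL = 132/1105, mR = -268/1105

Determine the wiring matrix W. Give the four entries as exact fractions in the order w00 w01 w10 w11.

obs A: pose=(-8,-4,E) → sL=40/557, sR=8/137, mL=3252/76309, mR=-7708/76309
obs B: pose=(-1,3,S) → sL=40/221, sR=8/65, mL=132/1105, mR=-268/1105
sensor matrix S = [[40/557, 8/137], [40/221, 8/65]]; det S = -29184/16864289
solve [mL_A; mL_B] = S·[w00; w01] and [mR_A; mR_B] = S·[w10; w11]:
  w00 = 1, w01 = -1/2, w10 = -1, w11 = -1/2

1 -1/2 -1 -1/2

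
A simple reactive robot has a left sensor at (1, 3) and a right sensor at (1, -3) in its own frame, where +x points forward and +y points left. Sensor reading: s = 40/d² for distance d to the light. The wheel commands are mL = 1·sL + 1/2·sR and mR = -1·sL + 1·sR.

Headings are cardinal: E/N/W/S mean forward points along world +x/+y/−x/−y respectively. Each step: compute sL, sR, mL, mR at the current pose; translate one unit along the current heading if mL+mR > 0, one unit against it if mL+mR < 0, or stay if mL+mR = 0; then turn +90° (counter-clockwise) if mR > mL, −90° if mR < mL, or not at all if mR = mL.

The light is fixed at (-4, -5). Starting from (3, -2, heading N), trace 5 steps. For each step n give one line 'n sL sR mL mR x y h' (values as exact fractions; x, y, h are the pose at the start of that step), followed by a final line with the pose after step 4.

0 5/4 10/29 165/116 -105/116 3 -2 N
1 40/113 8/13 972/1469 384/1469 3 -1 E
2 4/13 20/17 198/221 192/221 4 -1 S
3 40/49 8/17 876/833 -288/833 4 -2 W
4 5/4 10/29 165/116 -105/116 3 -2 N
final 3 -1 E

n=0: pose=(3,-2,N); sL=5/4, sR=10/29; mL=165/116, mR=-105/116; mL+mR=15/29 → advance +1; mR−mL=-135/58 → turn -1·90°
n=1: pose=(3,-1,E); sL=40/113, sR=8/13; mL=972/1469, mR=384/1469; mL+mR=12/13 → advance +1; mR−mL=-588/1469 → turn -1·90°
n=2: pose=(4,-1,S); sL=4/13, sR=20/17; mL=198/221, mR=192/221; mL+mR=30/17 → advance +1; mR−mL=-6/221 → turn -1·90°
n=3: pose=(4,-2,W); sL=40/49, sR=8/17; mL=876/833, mR=-288/833; mL+mR=12/17 → advance +1; mR−mL=-1164/833 → turn -1·90°
n=4: pose=(3,-2,N); sL=5/4, sR=10/29; mL=165/116, mR=-105/116; mL+mR=15/29 → advance +1; mR−mL=-135/58 → turn -1·90°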